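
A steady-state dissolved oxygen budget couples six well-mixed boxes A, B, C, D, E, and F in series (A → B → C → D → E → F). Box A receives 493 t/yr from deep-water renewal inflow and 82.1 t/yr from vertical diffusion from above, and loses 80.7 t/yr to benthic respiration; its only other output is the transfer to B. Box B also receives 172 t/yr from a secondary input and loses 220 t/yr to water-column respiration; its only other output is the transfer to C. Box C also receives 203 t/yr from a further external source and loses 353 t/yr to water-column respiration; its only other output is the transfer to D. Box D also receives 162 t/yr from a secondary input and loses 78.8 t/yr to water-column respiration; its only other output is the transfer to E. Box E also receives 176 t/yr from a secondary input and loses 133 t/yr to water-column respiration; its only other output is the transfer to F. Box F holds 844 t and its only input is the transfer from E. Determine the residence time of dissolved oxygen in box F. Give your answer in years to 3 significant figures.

Box A: F(A→B) = (493 + 82.1) − 80.7 = 494.40 t/yr.
Box B: F(B→C) = (494.40 + 172) − 220 = 446.40 t/yr.
Box C: F(C→D) = (446.40 + 203) − 353 = 296.40 t/yr.
Box D: F(D→E) = (296.40 + 162) − 78.8 = 379.60 t/yr.
Box E: F(E→F) = (379.60 + 176) − 133 = 422.60 t/yr.
Box F throughput = its input = 422.60 t/yr; τ = 844 / 422.60 = 1.997 yr.

2.00 yr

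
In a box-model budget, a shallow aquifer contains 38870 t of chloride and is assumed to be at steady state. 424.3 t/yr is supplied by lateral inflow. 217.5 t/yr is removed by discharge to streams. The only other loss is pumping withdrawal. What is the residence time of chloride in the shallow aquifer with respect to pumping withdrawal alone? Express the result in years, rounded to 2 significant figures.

At steady state ΣF_in = ΣF_out.
ΣF_in = 424.30 t/yr.
Pumping withdrawal flux = ΣF_in − (217.5) = 424.30 − 217.5 = 206.8 t/yr.
τ = M / F = 38870 / 206.8 = 188.0 yr.

190 yr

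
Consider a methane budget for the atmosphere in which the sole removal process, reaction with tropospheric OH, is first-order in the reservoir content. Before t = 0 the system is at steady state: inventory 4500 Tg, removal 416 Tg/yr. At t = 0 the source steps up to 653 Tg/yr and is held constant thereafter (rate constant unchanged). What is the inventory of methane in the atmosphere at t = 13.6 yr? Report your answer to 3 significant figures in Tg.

τ = M₀/F₀ = 4500/416 = 10.82 yr; rate constant k = 1/τ.
New steady state M_∞ = F₁/k = F₁·τ = 653 × 10.82 = 7063.7 Tg.
M(t) = M_∞ + (M₀ − M_∞)·e^(−t/τ); t/τ = 13.6/10.82 = 1.257, so e^(−t/τ) = 0.2844.
M(t) = 7063.7 − 2564 × 0.2844 = 6334.5 Tg.

6330 Tg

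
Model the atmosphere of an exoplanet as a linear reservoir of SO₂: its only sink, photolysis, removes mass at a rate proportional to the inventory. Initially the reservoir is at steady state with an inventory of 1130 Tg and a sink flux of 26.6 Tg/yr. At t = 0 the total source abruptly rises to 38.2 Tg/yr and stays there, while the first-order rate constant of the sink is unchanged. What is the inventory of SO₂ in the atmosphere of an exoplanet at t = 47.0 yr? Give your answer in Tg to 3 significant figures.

τ = M₀/F₀ = 1130/26.6 = 42.48 yr; rate constant k = 1/τ.
New steady state M_∞ = F₁/k = F₁·τ = 38.2 × 42.48 = 1622.8 Tg.
M(t) = M_∞ + (M₀ − M_∞)·e^(−t/τ); t/τ = 47.0/42.48 = 1.106, so e^(−t/τ) = 0.3308.
M(t) = 1622.8 − 492.8 × 0.3308 = 1459.8 Tg.

1460 Tg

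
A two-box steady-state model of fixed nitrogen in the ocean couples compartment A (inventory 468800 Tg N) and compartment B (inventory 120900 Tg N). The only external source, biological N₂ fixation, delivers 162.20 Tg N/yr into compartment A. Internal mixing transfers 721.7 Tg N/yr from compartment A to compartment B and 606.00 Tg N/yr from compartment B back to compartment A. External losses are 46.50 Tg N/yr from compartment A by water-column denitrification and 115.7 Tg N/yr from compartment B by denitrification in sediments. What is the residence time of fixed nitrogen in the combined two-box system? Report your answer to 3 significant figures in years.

Treat the two boxes together as one reservoir: the mixing fluxes between them are internal recycling, so τ = ΣM / Σ(external losses).
M_total = 468800 + 120900 = 589700 Tg N.
ΣF_external_out = 46.50 + 115.7 = 162.20 Tg N/yr.
τ = M_total / ΣF_ext = 589700 / 162.20 = 3636 yr.

3640 yr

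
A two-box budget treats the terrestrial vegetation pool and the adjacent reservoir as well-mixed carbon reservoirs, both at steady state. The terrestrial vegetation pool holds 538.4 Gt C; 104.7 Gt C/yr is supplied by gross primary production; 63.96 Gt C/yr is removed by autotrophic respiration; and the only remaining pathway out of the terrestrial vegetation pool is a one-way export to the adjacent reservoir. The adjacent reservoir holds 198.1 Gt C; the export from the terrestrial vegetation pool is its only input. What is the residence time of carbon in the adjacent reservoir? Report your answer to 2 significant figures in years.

4.9 yr

Balance the terrestrial vegetation pool: ΣF_in = 104.70 Gt C/yr.
Export to the adjacent reservoir = ΣF_in − (63.96) = 40.740 Gt C/yr.
At steady state the output of the adjacent reservoir equals its input, 40.740 Gt C/yr.
τ = M / F = 198.1 / 40.740 = 4.863 yr.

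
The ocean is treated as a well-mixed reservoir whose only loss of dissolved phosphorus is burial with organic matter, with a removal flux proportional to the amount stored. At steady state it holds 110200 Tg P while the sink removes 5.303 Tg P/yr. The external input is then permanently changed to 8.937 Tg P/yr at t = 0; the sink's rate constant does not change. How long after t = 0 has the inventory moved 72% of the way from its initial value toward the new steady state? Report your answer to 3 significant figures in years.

26500 yr

τ = M₀/F₀ = 110200/5.303 = 20780 yr.
The remaining gap fraction is e^(−t/τ); 72% covered ⇒ e^(−t/τ) = 0.280.
t = −τ ln(0.280) = 20780 × 1.273 = 26450 yr.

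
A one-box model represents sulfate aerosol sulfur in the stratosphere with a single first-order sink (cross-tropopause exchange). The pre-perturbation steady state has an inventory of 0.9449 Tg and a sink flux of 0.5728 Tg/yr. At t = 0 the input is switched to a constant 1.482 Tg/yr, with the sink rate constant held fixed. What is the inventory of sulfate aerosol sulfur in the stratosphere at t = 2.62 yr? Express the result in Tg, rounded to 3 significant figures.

2.14 Tg

The sink rate constant is k = F₀/M₀ = 0.5728/0.9449 = 0.6062 yr⁻¹.
Solving dM/dt = F₁ − kM with M(0) = M₀ gives M(t) = F₁/k + (M₀ − F₁/k)·e^(−kt).
F₁/k = 1.482/0.6062 = 2.4447 Tg; kt = 0.6062 × 2.62 = 1.588, e^(−kt) = 0.2043.
M(2.62) = 2.4447 + (0.9449 − 2.4447) × 0.2043 = 2.4447 − 0.3064 = 2.1383 Tg.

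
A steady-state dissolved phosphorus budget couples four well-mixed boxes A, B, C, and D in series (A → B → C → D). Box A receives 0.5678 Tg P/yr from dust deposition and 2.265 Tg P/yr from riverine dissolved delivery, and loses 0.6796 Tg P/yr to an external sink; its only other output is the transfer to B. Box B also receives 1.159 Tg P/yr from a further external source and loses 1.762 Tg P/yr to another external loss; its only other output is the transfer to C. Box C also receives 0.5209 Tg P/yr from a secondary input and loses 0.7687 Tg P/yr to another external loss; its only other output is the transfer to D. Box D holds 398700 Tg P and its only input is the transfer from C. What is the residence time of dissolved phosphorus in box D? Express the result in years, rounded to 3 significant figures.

Box A: F(A→B) = (0.5678 + 2.265) − 0.6796 = 2.1532 Tg P/yr.
Box B: F(B→C) = (2.1532 + 1.159) − 1.762 = 1.5502 Tg P/yr.
Box C: F(C→D) = (1.5502 + 0.5209) − 0.7687 = 1.3024 Tg P/yr.
Box D throughput = its input = 1.3024 Tg P/yr; τ = 398700 / 1.3024 = 306100 yr.

306000 yr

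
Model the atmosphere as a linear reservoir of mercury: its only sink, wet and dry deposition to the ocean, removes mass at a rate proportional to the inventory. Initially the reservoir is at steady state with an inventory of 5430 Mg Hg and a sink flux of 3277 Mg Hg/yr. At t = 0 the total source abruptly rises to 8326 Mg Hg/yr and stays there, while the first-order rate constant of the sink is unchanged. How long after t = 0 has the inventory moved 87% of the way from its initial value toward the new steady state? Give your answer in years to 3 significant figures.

3.38 yr

τ = M₀/F₀ = 5430/3277 = 1.657 yr.
The remaining gap fraction is e^(−t/τ); 87% covered ⇒ e^(−t/τ) = 0.130.
t = −τ ln(0.130) = 1.657 × 2.040 = 3.381 yr.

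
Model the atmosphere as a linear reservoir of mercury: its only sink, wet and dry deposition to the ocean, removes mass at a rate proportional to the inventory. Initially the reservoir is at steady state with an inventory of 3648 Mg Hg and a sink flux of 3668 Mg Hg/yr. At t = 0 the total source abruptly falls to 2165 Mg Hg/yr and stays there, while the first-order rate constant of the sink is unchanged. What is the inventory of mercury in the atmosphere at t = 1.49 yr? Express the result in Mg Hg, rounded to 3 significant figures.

τ = M₀/F₀ = 3648/3668 = 0.9945 yr; rate constant k = 1/τ.
New steady state M_∞ = F₁/k = F₁·τ = 2165 × 0.9945 = 2153.2 Mg Hg.
M(t) = M_∞ + (M₀ − M_∞)·e^(−t/τ); t/τ = 1.49/0.9945 = 1.498, so e^(−t/τ) = 0.2235.
M(t) = 2153.2 + 1495 × 0.2235 = 2487.3 Mg Hg.

2490 Mg Hg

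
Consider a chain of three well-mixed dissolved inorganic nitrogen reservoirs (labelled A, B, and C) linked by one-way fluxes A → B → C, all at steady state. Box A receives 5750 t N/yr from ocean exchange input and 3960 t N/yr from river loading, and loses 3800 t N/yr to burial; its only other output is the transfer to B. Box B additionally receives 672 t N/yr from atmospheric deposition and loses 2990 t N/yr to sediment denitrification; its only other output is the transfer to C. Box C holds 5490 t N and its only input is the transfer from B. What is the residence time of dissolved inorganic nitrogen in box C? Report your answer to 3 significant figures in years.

1.53 yr

Box A: F(A→B) = (5750 + 3960) − 3800 = 5910.0 t N/yr.
Box B: F(B→C) = (5910.0 + 672) − 2990 = 3592.0 t N/yr.
Box C throughput = its input = 3592.0 t N/yr; τ = 5490 / 3592.0 = 1.528 yr.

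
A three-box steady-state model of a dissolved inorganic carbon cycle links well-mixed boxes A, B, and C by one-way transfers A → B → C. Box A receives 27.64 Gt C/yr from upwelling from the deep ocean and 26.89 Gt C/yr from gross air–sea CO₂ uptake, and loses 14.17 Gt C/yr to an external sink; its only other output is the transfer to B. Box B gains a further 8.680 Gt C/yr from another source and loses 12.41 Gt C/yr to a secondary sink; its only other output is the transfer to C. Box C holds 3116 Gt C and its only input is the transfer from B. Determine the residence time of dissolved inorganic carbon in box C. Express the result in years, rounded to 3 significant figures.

85.1 yr

Box A: F(A→B) = (27.64 + 26.89) − 14.17 = 40.360 Gt C/yr.
Box B: F(B→C) = (40.360 + 8.680) − 12.41 = 36.630 Gt C/yr.
Box C throughput = its input = 36.630 Gt C/yr; τ = 3116 / 36.630 = 85.07 yr.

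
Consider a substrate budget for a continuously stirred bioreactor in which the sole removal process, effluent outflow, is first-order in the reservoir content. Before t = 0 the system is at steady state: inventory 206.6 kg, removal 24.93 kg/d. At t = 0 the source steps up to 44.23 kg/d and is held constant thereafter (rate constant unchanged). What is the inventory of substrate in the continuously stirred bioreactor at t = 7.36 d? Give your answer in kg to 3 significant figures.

Residence time τ = M₀/F₀ = 8.287 d. The eventual steady state is M_∞ = M₀·(F₁/F₀) = 206.6 × 44.23/24.93 = 366.54 kg.
The anomaly ΔM(t) = M(t) − M_∞ decays as ΔM₀·e^(−t/τ) with ΔM₀ = 206.6 − 366.54 = −159.9 kg.
At t = 7.36 d, e^(−t/τ) = e^(−0.8881) = 0.4114, so ΔM = −65.81 kg and M = 366.54 − 65.81 = 300.74 kg.

301 kg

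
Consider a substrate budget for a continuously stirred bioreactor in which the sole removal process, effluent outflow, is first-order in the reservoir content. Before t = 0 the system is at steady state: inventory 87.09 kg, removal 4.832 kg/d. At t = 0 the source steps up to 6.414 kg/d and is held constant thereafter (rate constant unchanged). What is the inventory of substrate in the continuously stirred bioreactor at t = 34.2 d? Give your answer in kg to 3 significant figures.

τ = M₀/F₀ = 87.09/4.832 = 18.02 d; rate constant k = 1/τ.
New steady state M_∞ = F₁/k = F₁·τ = 6.414 × 18.02 = 115.60 kg.
M(t) = M_∞ + (M₀ − M_∞)·e^(−t/τ); t/τ = 34.2/18.02 = 1.898, so e^(−t/τ) = 0.1499.
M(t) = 115.60 − 28.51 × 0.1499 = 111.33 kg.

111 kg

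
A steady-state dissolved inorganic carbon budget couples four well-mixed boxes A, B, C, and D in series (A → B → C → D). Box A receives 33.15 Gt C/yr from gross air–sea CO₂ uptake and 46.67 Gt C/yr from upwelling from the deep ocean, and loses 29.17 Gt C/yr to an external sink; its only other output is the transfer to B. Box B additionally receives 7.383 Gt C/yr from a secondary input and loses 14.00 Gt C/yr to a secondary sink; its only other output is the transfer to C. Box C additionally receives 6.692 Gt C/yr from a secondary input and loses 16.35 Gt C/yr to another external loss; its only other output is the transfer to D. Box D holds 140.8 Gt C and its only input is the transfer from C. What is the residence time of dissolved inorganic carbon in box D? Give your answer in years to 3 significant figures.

4.10 yr

Box A: F(A→B) = (33.15 + 46.67) − 29.17 = 50.650 Gt C/yr.
Box B: F(B→C) = (50.650 + 7.383) − 14.00 = 44.033 Gt C/yr.
Box C: F(C→D) = (44.033 + 6.692) − 16.35 = 34.375 Gt C/yr.
Box D throughput = its input = 34.375 Gt C/yr; τ = 140.8 / 34.375 = 4.096 yr.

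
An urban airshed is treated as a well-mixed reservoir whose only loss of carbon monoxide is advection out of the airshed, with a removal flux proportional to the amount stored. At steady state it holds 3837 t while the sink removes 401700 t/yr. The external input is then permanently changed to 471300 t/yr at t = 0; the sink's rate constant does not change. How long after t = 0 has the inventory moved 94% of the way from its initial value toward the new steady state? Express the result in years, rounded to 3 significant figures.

0.0269 yr

τ = M₀/F₀ = 3837/401700 = 0.009552 yr.
The remaining gap fraction is e^(−t/τ); 94% covered ⇒ e^(−t/τ) = 0.0600.
t = −τ ln(0.0600) = 0.009552 × 2.813 = 0.02687 yr.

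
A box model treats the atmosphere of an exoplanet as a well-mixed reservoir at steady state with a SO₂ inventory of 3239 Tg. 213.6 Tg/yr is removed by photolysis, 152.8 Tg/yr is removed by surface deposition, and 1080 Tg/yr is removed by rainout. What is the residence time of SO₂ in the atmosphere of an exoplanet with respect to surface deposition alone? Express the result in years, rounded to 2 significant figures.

21 yr

Residence time with respect to a single sink: τ = M / F_sink.
τ = 3239 / 152.8 = 21.20 yr.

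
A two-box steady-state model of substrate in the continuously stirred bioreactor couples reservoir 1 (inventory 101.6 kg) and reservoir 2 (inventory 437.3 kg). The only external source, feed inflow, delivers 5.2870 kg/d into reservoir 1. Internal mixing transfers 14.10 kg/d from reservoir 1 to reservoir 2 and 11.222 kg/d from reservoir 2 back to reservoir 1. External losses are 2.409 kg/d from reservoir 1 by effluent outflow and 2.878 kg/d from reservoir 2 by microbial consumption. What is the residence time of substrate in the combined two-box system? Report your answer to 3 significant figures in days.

Treat the two boxes together as one reservoir: the mixing fluxes between them are internal recycling, so τ = ΣM / Σ(external losses).
M_total = 101.6 + 437.3 = 538.90 kg.
ΣF_external_out = 2.409 + 2.878 = 5.2870 kg/d.
τ = M_total / ΣF_ext = 538.90 / 5.2870 = 101.9 d.

102 d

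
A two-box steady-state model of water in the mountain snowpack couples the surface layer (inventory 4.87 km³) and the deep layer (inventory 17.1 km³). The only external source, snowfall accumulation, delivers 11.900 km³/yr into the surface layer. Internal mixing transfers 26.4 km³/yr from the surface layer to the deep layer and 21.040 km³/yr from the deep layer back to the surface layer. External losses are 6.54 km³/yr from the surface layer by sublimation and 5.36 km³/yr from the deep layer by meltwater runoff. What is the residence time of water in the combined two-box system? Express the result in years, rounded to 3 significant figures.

Residence time in the combined system uses the total inventory and the total *external* removal — internal exchanges between the two boxes cancel.
M_total = 4.87 + 17.1 = 21.970 km³.
ΣF_external_out = 6.54 + 5.36 = 11.900 km³/yr.
τ = M_total / ΣF_ext = 21.970 / 11.900 = 1.846 yr.

1.85 yr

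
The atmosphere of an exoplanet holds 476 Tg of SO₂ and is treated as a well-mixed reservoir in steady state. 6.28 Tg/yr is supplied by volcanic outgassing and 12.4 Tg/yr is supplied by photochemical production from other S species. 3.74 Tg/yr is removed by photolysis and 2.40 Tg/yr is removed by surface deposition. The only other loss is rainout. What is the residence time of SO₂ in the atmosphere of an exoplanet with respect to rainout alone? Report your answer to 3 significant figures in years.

At steady state ΣF_in = ΣF_out.
ΣF_in = 6.28 + 12.4 = 18.680 Tg/yr.
Rainout flux = ΣF_in − (3.74 + 2.40) = 18.680 − 6.140 = 12.54 Tg/yr.
τ = M / F = 476 / 12.54 = 37.96 yr.

38.0 yr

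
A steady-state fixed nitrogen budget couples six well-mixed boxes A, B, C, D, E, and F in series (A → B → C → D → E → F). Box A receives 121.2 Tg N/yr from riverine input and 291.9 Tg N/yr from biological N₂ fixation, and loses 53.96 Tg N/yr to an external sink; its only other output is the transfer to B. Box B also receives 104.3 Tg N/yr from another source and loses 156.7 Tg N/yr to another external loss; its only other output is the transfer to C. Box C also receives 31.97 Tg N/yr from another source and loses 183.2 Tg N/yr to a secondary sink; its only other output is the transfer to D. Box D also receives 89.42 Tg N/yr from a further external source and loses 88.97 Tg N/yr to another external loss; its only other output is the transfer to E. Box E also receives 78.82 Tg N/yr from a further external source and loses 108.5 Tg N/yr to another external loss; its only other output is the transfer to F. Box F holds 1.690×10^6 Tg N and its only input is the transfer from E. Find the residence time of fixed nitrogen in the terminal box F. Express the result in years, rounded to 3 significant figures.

13400 yr

Box A: F(A→B) = (121.2 + 291.9) − 53.96 = 359.14 Tg N/yr.
Box B: F(B→C) = (359.14 + 104.3) − 156.7 = 306.74 Tg N/yr.
Box C: F(C→D) = (306.74 + 31.97) − 183.2 = 155.51 Tg N/yr.
Box D: F(D→E) = (155.51 + 89.42) − 88.97 = 155.96 Tg N/yr.
Box E: F(E→F) = (155.96 + 78.82) − 108.5 = 126.28 Tg N/yr.
Box F throughput = its input = 126.28 Tg N/yr; τ = 1.690×10^6 / 126.28 = 13380 yr.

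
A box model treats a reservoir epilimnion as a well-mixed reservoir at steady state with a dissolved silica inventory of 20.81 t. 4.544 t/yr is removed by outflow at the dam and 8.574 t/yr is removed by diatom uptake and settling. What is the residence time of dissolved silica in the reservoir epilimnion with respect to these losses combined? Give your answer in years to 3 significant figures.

1.59 yr

Total removal = 4.544 + 8.574 = 13.118 t/yr.
τ = M / ΣF_out = 20.81 / 13.118 = 1.586 yr.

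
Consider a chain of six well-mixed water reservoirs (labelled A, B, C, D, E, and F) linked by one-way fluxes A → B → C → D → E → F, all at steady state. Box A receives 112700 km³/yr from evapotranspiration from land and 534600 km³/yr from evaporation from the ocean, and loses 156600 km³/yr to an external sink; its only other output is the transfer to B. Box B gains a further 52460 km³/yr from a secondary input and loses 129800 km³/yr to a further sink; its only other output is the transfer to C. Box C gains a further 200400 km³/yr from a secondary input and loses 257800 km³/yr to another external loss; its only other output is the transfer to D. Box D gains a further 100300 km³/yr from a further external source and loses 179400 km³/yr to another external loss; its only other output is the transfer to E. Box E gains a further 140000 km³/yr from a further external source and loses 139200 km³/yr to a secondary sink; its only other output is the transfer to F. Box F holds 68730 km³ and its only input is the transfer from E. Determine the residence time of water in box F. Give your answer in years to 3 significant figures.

Box A: F(A→B) = (112700 + 534600) − 156600 = 490700 km³/yr.
Box B: F(B→C) = (490700 + 52460) − 129800 = 413360 km³/yr.
Box C: F(C→D) = (413360 + 200400) − 257800 = 355960 km³/yr.
Box D: F(D→E) = (355960 + 100300) − 179400 = 276860 km³/yr.
Box E: F(E→F) = (276860 + 140000) − 139200 = 277660 km³/yr.
Box F throughput = its input = 277660 km³/yr; τ = 68730 / 277660 = 0.2475 yr.

0.248 yr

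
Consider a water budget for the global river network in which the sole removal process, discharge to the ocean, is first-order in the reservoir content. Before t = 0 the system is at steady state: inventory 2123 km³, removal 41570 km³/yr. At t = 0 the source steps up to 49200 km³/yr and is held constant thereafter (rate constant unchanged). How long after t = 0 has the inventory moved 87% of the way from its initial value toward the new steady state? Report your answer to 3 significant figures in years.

τ = M₀/F₀ = 2123/41570 = 0.05107 yr.
The remaining gap fraction is e^(−t/τ); 87% covered ⇒ e^(−t/τ) = 0.130.
t = −τ ln(0.130) = 0.05107 × 2.040 = 0.1042 yr.

0.104 yr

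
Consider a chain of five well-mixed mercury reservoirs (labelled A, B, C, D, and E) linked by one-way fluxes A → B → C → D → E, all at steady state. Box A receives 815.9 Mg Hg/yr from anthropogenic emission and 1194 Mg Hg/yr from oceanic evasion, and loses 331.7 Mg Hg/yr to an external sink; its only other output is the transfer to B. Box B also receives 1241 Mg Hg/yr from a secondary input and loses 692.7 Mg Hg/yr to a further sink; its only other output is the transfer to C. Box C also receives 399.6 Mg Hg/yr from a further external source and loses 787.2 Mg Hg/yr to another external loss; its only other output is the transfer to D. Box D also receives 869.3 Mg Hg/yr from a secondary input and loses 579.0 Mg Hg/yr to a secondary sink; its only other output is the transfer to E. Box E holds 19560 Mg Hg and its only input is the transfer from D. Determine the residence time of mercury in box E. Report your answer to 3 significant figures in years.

9.19 yr

Box A: F(A→B) = (815.9 + 1194) − 331.7 = 1678.2 Mg Hg/yr.
Box B: F(B→C) = (1678.2 + 1241) − 692.7 = 2226.5 Mg Hg/yr.
Box C: F(C→D) = (2226.5 + 399.6) − 787.2 = 1838.9 Mg Hg/yr.
Box D: F(D→E) = (1838.9 + 869.3) − 579.0 = 2129.2 Mg Hg/yr.
Box E throughput = its input = 2129.2 Mg Hg/yr; τ = 19560 / 2129.2 = 9.187 yr.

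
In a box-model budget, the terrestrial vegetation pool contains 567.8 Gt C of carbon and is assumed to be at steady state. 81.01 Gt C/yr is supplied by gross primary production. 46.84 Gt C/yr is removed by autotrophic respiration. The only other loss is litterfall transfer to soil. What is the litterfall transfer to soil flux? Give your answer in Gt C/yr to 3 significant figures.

At steady state ΣF_in = ΣF_out.
ΣF_in = 81.010 Gt C/yr.
Litterfall transfer to soil flux = ΣF_in − (46.84) = 81.010 − 46.84 = 34.17 Gt C/yr.

34.2 Gt C/yr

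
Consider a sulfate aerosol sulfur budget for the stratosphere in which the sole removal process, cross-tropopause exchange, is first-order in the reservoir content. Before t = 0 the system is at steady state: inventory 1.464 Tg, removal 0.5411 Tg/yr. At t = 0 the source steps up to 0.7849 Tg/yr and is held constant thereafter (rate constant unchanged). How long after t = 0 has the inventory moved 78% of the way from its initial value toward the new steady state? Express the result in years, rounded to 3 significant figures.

4.10 yr

τ = M₀/F₀ = 1.464/0.5411 = 2.706 yr.
The remaining gap fraction is e^(−t/τ); 78% covered ⇒ e^(−t/τ) = 0.220.
t = −τ ln(0.220) = 2.706 × 1.514 = 4.097 yr.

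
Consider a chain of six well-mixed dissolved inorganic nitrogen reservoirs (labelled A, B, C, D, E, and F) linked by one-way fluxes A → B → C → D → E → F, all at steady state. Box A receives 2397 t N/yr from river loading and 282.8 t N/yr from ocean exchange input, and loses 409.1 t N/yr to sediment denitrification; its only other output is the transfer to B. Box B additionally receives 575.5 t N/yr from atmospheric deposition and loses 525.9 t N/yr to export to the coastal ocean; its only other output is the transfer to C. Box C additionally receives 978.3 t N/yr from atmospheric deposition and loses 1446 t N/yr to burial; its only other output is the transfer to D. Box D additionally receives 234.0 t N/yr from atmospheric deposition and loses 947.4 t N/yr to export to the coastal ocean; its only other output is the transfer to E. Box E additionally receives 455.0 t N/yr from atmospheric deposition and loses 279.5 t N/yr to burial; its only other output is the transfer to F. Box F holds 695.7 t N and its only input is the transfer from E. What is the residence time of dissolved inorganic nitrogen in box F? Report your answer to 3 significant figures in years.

0.529 yr

Box A: F(A→B) = (2397 + 282.8) − 409.1 = 2270.7 t N/yr.
Box B: F(B→C) = (2270.7 + 575.5) − 525.9 = 2320.3 t N/yr.
Box C: F(C→D) = (2320.3 + 978.3) − 1446 = 1852.6 t N/yr.
Box D: F(D→E) = (1852.6 + 234.0) − 947.4 = 1139.2 t N/yr.
Box E: F(E→F) = (1139.2 + 455.0) − 279.5 = 1314.7 t N/yr.
Box F throughput = its input = 1314.7 t N/yr; τ = 695.7 / 1314.7 = 0.5292 yr.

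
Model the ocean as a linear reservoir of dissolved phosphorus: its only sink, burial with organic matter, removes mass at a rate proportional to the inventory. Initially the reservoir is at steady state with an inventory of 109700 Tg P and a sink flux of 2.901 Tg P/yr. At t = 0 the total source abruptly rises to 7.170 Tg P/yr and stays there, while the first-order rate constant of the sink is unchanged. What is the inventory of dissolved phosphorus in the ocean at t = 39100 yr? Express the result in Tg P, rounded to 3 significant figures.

214000 Tg P

The sink rate constant is k = F₀/M₀ = 2.901/109700 = 2.644×10^-5 yr⁻¹.
Solving dM/dt = F₁ − kM with M(0) = M₀ gives M(t) = F₁/k + (M₀ − F₁/k)·e^(−kt).
F₁/k = 7.170/2.644×10^-5 = 271130 Tg P; kt = 2.644×10^-5 × 39100 = 1.034, e^(−kt) = 0.3556.
M(39100) = 271130 + (109700 − 271130) × 0.3556 = 271130 − 57400 = 213730 Tg P.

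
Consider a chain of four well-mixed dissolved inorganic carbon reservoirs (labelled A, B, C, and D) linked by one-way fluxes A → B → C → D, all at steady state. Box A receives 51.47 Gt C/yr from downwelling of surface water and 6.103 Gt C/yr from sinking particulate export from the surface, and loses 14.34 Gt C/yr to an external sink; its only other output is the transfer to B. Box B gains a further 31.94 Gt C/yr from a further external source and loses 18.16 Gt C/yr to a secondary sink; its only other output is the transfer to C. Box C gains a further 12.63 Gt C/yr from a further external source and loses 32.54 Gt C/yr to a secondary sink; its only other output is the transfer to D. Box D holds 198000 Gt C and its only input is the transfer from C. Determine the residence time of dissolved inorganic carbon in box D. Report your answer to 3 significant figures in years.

5340 yr

Box A: F(A→B) = (51.47 + 6.103) − 14.34 = 43.233 Gt C/yr.
Box B: F(B→C) = (43.233 + 31.94) − 18.16 = 57.013 Gt C/yr.
Box C: F(C→D) = (57.013 + 12.63) − 32.54 = 37.103 Gt C/yr.
Box D throughput = its input = 37.103 Gt C/yr; τ = 198000 / 37.103 = 5336 yr.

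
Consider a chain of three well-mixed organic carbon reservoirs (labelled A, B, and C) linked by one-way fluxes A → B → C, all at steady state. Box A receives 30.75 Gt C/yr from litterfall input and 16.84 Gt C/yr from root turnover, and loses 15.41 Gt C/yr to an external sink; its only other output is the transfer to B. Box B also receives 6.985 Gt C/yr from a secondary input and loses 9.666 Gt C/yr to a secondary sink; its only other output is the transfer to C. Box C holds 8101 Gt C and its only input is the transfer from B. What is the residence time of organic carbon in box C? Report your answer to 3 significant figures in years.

Box A: F(A→B) = (30.75 + 16.84) − 15.41 = 32.180 Gt C/yr.
Box B: F(B→C) = (32.180 + 6.985) − 9.666 = 29.499 Gt C/yr.
Box C throughput = its input = 29.499 Gt C/yr; τ = 8101 / 29.499 = 274.6 yr.

275 yr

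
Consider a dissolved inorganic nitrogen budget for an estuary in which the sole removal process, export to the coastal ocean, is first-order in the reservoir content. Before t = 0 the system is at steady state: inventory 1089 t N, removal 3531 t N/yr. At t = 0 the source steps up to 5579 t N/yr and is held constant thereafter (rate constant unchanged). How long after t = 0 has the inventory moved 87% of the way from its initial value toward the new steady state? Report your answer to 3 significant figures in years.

τ = M₀/F₀ = 1089/3531 = 0.3084 yr.
The remaining gap fraction is e^(−t/τ); 87% covered ⇒ e^(−t/τ) = 0.130.
t = −τ ln(0.130) = 0.3084 × 2.040 = 0.6292 yr.

0.629 yr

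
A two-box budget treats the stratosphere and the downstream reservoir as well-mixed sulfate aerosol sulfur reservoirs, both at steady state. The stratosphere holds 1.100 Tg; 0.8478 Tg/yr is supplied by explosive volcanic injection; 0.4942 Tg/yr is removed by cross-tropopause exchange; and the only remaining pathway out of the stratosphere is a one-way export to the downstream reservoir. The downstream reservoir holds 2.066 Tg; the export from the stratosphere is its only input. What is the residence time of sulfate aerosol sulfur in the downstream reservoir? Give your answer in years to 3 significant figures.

Balance the stratosphere: ΣF_in = 0.84780 Tg/yr.
Export to the downstream reservoir = ΣF_in − (0.4942) = 0.35360 Tg/yr.
At steady state the output of the downstream reservoir equals its input, 0.35360 Tg/yr.
τ = M / F = 2.066 / 0.35360 = 5.843 yr.

5.84 yr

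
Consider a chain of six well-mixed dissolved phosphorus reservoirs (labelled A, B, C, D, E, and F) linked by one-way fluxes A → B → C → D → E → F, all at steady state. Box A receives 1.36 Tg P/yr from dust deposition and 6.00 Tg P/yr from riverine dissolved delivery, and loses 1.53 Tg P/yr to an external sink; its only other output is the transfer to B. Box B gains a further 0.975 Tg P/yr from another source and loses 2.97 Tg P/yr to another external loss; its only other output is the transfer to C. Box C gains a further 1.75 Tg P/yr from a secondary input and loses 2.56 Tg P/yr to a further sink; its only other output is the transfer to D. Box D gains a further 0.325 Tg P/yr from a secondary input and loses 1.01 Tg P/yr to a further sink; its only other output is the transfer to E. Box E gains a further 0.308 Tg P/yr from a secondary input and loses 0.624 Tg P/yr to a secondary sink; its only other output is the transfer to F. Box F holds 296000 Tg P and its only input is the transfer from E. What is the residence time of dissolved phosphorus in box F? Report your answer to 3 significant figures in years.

146000 yr

Box A: F(A→B) = (1.36 + 6.00) − 1.53 = 5.8300 Tg P/yr.
Box B: F(B→C) = (5.8300 + 0.975) − 2.97 = 3.8350 Tg P/yr.
Box C: F(C→D) = (3.8350 + 1.75) − 2.56 = 3.0250 Tg P/yr.
Box D: F(D→E) = (3.0250 + 0.325) − 1.01 = 2.3400 Tg P/yr.
Box E: F(E→F) = (2.3400 + 0.308) − 0.624 = 2.0240 Tg P/yr.
Box F throughput = its input = 2.0240 Tg P/yr; τ = 296000 / 2.0240 = 146200 yr.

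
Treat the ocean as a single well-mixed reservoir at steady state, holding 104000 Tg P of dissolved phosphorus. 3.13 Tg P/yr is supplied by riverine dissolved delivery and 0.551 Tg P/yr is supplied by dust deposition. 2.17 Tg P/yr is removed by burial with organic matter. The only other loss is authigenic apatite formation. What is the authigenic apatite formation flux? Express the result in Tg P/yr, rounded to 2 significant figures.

At steady state ΣF_in = ΣF_out.
ΣF_in = 3.13 + 0.551 = 3.6810 Tg P/yr.
Authigenic apatite formation flux = ΣF_in − (2.17) = 3.6810 − 2.170 = 1.511 Tg P/yr.

1.5 Tg P/yr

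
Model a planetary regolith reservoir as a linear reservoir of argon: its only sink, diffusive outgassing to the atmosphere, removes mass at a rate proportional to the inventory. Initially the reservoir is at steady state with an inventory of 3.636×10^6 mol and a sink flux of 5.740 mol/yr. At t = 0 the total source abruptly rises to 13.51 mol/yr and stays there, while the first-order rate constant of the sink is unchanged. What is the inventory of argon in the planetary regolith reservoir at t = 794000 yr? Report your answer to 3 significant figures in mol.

7.15×10^6 mol

τ = M₀/F₀ = 3.636×10^6/5.740 = 633400 yr; rate constant k = 1/τ.
New steady state M_∞ = F₁/k = F₁·τ = 13.51 × 633400 = 8.5579×10^6 mol.
M(t) = M_∞ + (M₀ − M_∞)·e^(−t/τ); t/τ = 794000/633400 = 1.253, so e^(−t/τ) = 0.2855.
M(t) = 8.5579×10^6 − 4.922×10^6 × 0.2855 = 7.1526×10^6 mol.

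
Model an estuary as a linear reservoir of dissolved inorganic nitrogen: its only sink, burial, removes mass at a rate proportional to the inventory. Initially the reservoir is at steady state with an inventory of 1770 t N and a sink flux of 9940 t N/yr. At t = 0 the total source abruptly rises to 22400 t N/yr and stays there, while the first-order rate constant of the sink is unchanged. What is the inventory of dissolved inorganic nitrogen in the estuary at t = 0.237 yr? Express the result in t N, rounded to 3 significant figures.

3400 t N

The sink rate constant is k = F₀/M₀ = 9940/1770 = 5.616 yr⁻¹.
Solving dM/dt = F₁ − kM with M(0) = M₀ gives M(t) = F₁/k + (M₀ − F₁/k)·e^(−kt).
F₁/k = 22400/5.616 = 3988.7 t N; kt = 5.616 × 0.237 = 1.331, e^(−kt) = 0.2642.
M(0.237) = 3988.7 + (1770 − 3988.7) × 0.2642 = 3988.7 − 586.2 = 3402.5 t N.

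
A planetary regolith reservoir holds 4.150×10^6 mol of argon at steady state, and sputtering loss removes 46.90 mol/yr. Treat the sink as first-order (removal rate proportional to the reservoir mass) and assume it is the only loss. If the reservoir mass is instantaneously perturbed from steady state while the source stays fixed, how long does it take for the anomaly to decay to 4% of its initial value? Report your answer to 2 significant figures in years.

280000 yr

For a linear reservoir the anomaly decays as exp(−t/τ) with τ = M/F = 4.150×10^6/46.90 = 88490 yr.
exp(−t/τ) = 0.04 ⇒ t = −τ ln(0.04) = 88490 × 3.219 = 284800 yr.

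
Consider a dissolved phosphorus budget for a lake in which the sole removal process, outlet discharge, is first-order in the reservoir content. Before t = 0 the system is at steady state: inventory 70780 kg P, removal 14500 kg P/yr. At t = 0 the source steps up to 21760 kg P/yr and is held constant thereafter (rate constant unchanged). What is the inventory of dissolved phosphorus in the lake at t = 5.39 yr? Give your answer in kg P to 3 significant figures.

94500 kg P

Residence time τ = M₀/F₀ = 4.881 yr. The eventual steady state is M_∞ = M₀·(F₁/F₀) = 70780 × 21760/14500 = 106220 kg P.
The anomaly ΔM(t) = M(t) − M_∞ decays as ΔM₀·e^(−t/τ) with ΔM₀ = 70780 − 106220 = −35440 kg P.
At t = 5.39 yr, e^(−t/τ) = e^(−1.104) = 0.3315, so ΔM = −11750 kg P and M = 106220 − 11750 = 94472 kg P.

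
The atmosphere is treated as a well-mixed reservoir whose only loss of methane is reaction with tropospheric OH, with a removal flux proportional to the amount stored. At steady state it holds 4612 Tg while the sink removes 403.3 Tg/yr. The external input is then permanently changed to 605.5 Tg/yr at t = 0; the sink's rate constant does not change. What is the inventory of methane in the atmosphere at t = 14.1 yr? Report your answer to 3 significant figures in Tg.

6250 Tg

τ = M₀/F₀ = 4612/403.3 = 11.44 yr; rate constant k = 1/τ.
New steady state M_∞ = F₁/k = F₁·τ = 605.5 × 11.44 = 6924.3 Tg.
M(t) = M_∞ + (M₀ − M_∞)·e^(−t/τ); t/τ = 14.1/11.44 = 1.233, so e^(−t/τ) = 0.2914.
M(t) = 6924.3 − 2312 × 0.2914 = 6250.4 Tg.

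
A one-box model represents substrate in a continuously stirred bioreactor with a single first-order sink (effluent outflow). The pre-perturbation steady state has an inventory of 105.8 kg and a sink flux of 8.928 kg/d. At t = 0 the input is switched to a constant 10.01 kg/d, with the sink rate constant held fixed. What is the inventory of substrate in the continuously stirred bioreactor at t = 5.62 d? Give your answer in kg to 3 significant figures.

111 kg

τ = M₀/F₀ = 105.8/8.928 = 11.85 d; rate constant k = 1/τ.
New steady state M_∞ = F₁/k = F₁·τ = 10.01 × 11.85 = 118.62 kg.
M(t) = M_∞ + (M₀ − M_∞)·e^(−t/τ); t/τ = 5.62/11.85 = 0.4742, so e^(−t/τ) = 0.6224.
M(t) = 118.62 − 12.82 × 0.6224 = 110.64 kg.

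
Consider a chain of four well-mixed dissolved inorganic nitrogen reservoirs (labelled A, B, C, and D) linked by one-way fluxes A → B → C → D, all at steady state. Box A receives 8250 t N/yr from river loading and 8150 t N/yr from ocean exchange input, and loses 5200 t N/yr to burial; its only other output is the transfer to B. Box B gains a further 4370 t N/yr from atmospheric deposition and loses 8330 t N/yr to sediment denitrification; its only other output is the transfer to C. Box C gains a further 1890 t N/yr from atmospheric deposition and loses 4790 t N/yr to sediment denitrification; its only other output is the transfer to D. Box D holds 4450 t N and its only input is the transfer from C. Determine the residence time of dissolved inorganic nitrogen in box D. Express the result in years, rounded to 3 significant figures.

1.03 yr

Box A: F(A→B) = (8250 + 8150) − 5200 = 11200 t N/yr.
Box B: F(B→C) = (11200 + 4370) − 8330 = 7240.0 t N/yr.
Box C: F(C→D) = (7240.0 + 1890) − 4790 = 4340.0 t N/yr.
Box D throughput = its input = 4340.0 t N/yr; τ = 4450 / 4340.0 = 1.025 yr.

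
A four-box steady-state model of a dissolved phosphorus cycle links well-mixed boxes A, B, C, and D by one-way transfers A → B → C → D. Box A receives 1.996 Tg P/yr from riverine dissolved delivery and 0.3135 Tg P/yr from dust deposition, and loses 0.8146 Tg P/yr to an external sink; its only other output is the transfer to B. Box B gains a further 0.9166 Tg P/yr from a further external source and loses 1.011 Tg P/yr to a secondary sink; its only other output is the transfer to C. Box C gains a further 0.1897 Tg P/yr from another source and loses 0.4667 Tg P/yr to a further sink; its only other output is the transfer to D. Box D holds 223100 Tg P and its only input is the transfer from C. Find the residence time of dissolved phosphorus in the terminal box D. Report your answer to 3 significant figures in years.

199000 yr

Box A: F(A→B) = (1.996 + 0.3135) − 0.8146 = 1.4949 Tg P/yr.
Box B: F(B→C) = (1.4949 + 0.9166) − 1.011 = 1.4005 Tg P/yr.
Box C: F(C→D) = (1.4005 + 0.1897) − 0.4667 = 1.1235 Tg P/yr.
Box D throughput = its input = 1.1235 Tg P/yr; τ = 223100 / 1.1235 = 198600 yr.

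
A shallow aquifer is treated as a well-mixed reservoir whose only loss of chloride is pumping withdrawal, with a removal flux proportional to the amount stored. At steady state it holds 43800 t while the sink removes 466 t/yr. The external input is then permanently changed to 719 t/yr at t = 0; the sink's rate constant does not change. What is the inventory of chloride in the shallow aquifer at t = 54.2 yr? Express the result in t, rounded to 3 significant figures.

54200 t

The sink rate constant is k = F₀/M₀ = 466/43800 = 0.01064 yr⁻¹.
Solving dM/dt = F₁ − kM with M(0) = M₀ gives M(t) = F₁/k + (M₀ − F₁/k)·e^(−kt).
F₁/k = 719/0.01064 = 67580 t; kt = 0.01064 × 54.2 = 0.5766, e^(−kt) = 0.5618.
M(54.2) = 67580 + (43800 − 67580) × 0.5618 = 67580 − 13360 = 54221 t.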